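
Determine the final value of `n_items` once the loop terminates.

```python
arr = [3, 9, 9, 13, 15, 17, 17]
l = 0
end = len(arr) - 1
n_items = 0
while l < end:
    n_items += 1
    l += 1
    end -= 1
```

Let's trace through this code step by step.

Initialize: arr = [3, 9, 9, 13, 15, 17, 17]
Initialize: l = 0
Initialize: end = 6
Initialize: n_items = 0
Entering loop: while l < end:
After iteration 1: l = 1, end = 5, n_items = 1
After iteration 2: l = 2, end = 4, n_items = 2
After iteration 3: l = 3, end = 3, n_items = 3
Loop ends.

Final answer: 3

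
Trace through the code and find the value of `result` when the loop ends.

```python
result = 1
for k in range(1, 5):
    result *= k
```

Let's trace through this code step by step.

Initialize: result = 1
Entering loop: for k in range(1, 5):
After iteration 1: k = 1, result = 1
After iteration 2: k = 2, result = 2
After iteration 3: k = 3, result = 6
After iteration 4: k = 4, result = 24
Loop ends.

Final answer: 24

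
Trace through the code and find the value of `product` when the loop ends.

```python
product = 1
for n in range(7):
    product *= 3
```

Let's trace through this code step by step.

Initialize: product = 1
Entering loop: for n in range(7):
After iteration 1: n = 0, product = 3
After iteration 2: n = 1, product = 9
After iteration 3: n = 2, product = 27
After iteration 4: n = 3, product = 81
After iteration 5: n = 4, product = 243
After iteration 6: n = 5, product = 729
After iteration 7: n = 6, product = 2187
Loop ends.

Final answer: 2187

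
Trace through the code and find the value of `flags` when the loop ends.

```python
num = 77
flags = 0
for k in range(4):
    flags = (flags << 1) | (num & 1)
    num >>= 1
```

Let's trace through this code step by step.

Initialize: num = 77
Initialize: flags = 0
Entering loop: for k in range(4):
After iteration 1: k = 0, num = 38, flags = 1
After iteration 2: k = 1, num = 19, flags = 2
After iteration 3: k = 2, num = 9, flags = 5
After iteration 4: k = 3, num = 4, flags = 11
Loop ends.

Final answer: 11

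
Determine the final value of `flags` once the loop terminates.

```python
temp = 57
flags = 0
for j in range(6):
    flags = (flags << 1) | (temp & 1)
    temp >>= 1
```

Let's trace through this code step by step.

Initialize: temp = 57
Initialize: flags = 0
Entering loop: for j in range(6):
After iteration 1: j = 0, temp = 28, flags = 1
After iteration 2: j = 1, temp = 14, flags = 2
After iteration 3: j = 2, temp = 7, flags = 4
After iteration 4: j = 3, temp = 3, flags = 9
After iteration 5: j = 4, temp = 1, flags = 19
After iteration 6: j = 5, temp = 0, flags = 39
Loop ends.

Final answer: 39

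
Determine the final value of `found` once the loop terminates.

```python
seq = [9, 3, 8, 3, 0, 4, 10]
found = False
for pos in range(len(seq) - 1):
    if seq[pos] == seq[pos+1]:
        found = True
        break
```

Let's trace through this code step by step.

Initialize: seq = [9, 3, 8, 3, 0, 4, 10]
Initialize: found = False
Entering loop: for pos in range(len(seq) - 1):
After iteration 1: pos = 0, found = False
After iteration 2: pos = 1, found = False
After iteration 3: pos = 2, found = False
After iteration 4: pos = 3, found = False
After iteration 5: pos = 4, found = False
After iteration 6: pos = 5, found = False
Loop ends.

Final answer: False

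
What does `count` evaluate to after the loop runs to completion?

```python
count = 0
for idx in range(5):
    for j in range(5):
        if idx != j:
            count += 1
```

Let's trace through this code step by step.

Initialize: count = 0
Entering loop: for idx in range(5):
After iteration 1: idx = 0, count = 4
After iteration 2: idx = 1, count = 8
After iteration 3: idx = 2, count = 12
After iteration 4: idx = 3, count = 16
After iteration 5: idx = 4, count = 20
Loop ends.

Final answer: 20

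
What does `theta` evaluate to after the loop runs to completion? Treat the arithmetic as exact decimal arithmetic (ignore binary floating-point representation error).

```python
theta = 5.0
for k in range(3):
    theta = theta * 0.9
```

Let's trace through this code step by step.

Initialize: theta = 5.0
Entering loop: for k in range(3):
After iteration 1: k = 0, theta = 4.5
After iteration 2: k = 1, theta = 4.05
After iteration 3: k = 2, theta = 3.645
Loop ends.

Final answer: 3.645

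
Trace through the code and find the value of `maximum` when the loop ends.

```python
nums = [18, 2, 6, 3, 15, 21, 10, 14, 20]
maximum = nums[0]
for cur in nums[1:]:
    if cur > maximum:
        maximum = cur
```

Let's trace through this code step by step.

Initialize: nums = [18, 2, 6, 3, 15, 21, 10, 14, 20]
Initialize: maximum = 18
Entering loop: for cur in nums[1:]:
After iteration 1: cur = 2, maximum = 18
After iteration 2: cur = 6, maximum = 18
After iteration 3: cur = 3, maximum = 18
After iteration 4: cur = 15, maximum = 18
After iteration 5: cur = 21, maximum = 21
After iteration 6: cur = 10, maximum = 21
After iteration 7: cur = 14, maximum = 21
After iteration 8: cur = 20, maximum = 21
Loop ends.

Final answer: 21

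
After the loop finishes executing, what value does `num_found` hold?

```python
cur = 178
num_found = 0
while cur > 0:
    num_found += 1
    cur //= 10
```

Let's trace through this code step by step.

Initialize: cur = 178
Initialize: num_found = 0
Entering loop: while cur > 0:
After iteration 1: cur = 17, num_found = 1
After iteration 2: cur = 1, num_found = 2
After iteration 3: cur = 0, num_found = 3
Loop ends.

Final answer: 3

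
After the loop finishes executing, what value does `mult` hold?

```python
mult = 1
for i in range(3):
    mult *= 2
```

Let's trace through this code step by step.

Initialize: mult = 1
Entering loop: for i in range(3):
After iteration 1: i = 0, mult = 2
After iteration 2: i = 1, mult = 4
After iteration 3: i = 2, mult = 8
Loop ends.

Final answer: 8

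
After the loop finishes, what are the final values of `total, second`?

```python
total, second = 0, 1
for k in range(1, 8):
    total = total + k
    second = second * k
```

Let's trace through this code step by step.

Initialize: total = 0
Initialize: second = 1
Entering loop: for k in range(1, 8):
After iteration 1: k = 1, total = 1, second = 1
After iteration 2: k = 2, total = 3, second = 2
After iteration 3: k = 3, total = 6, second = 6
After iteration 4: k = 4, total = 10, second = 24
After iteration 5: k = 5, total = 15, second = 120
After iteration 6: k = 6, total = 21, second = 720
After iteration 7: k = 7, total = 28, second = 5040
Loop ends.

Final answer: 28, 5040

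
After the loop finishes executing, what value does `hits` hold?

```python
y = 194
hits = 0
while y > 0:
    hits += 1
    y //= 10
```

Let's trace through this code step by step.

Initialize: y = 194
Initialize: hits = 0
Entering loop: while y > 0:
After iteration 1: y = 19, hits = 1
After iteration 2: y = 1, hits = 2
After iteration 3: y = 0, hits = 3
Loop ends.

Final answer: 3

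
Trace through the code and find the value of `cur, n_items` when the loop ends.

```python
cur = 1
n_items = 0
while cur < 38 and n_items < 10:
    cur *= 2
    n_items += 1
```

Let's trace through this code step by step.

Initialize: cur = 1
Initialize: n_items = 0
Entering loop: while cur < 38 and n_items < 10:
After iteration 1: cur = 2, n_items = 1
After iteration 2: cur = 4, n_items = 2
After iteration 3: cur = 8, n_items = 3
After iteration 4: cur = 16, n_items = 4
After iteration 5: cur = 32, n_items = 5
After iteration 6: cur = 64, n_items = 6
Loop ends.

Final answer: 64, 6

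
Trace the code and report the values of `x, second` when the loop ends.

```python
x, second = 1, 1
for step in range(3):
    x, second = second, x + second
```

Let's trace through this code step by step.

Initialize: x = 1
Initialize: second = 1
Entering loop: for step in range(3):
After iteration 1: step = 0, x = 1, second = 2
After iteration 2: step = 1, x = 2, second = 3
After iteration 3: step = 2, x = 3, second = 5
Loop ends.

Final answer: 3, 5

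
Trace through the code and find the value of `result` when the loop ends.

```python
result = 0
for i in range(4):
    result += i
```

Let's trace through this code step by step.

Initialize: result = 0
Entering loop: for i in range(4):
After iteration 1: i = 0, result = 0
After iteration 2: i = 1, result = 1
After iteration 3: i = 2, result = 3
After iteration 4: i = 3, result = 6
Loop ends.

Final answer: 6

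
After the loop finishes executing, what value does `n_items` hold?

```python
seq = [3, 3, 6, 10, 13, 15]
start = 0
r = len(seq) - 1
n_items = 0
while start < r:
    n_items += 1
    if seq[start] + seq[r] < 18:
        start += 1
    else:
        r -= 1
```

Let's trace through this code step by step.

Initialize: seq = [3, 3, 6, 10, 13, 15]
Initialize: start = 0
Initialize: r = 5
Initialize: n_items = 0
Entering loop: while start < r:
After iteration 1: start = 0, r = 4, n_items = 1
After iteration 2: start = 1, r = 4, n_items = 2
After iteration 3: start = 2, r = 4, n_items = 3
After iteration 4: start = 2, r = 3, n_items = 4
After iteration 5: start = 3, r = 3, n_items = 5
Loop ends.

Final answer: 5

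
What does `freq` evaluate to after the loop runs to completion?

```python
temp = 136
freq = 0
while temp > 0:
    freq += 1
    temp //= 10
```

Let's trace through this code step by step.

Initialize: temp = 136
Initialize: freq = 0
Entering loop: while temp > 0:
After iteration 1: temp = 13, freq = 1
After iteration 2: temp = 1, freq = 2
After iteration 3: temp = 0, freq = 3
Loop ends.

Final answer: 3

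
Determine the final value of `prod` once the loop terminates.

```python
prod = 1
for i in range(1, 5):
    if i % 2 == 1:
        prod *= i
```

Let's trace through this code step by step.

Initialize: prod = 1
Entering loop: for i in range(1, 5):
After iteration 1: i = 1, prod = 1
After iteration 2: i = 2, prod = 1
After iteration 3: i = 3, prod = 3
After iteration 4: i = 4, prod = 3
Loop ends.

Final answer: 3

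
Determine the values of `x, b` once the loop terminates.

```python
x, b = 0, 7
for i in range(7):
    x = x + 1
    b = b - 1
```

Let's trace through this code step by step.

Initialize: x = 0
Initialize: b = 7
Entering loop: for i in range(7):
After iteration 1: i = 0, x = 1, b = 6
After iteration 2: i = 1, x = 2, b = 5
After iteration 3: i = 2, x = 3, b = 4
After iteration 4: i = 3, x = 4, b = 3
After iteration 5: i = 4, x = 5, b = 2
After iteration 6: i = 5, x = 6, b = 1
After iteration 7: i = 6, x = 7, b = 0
Loop ends.

Final answer: 7, 0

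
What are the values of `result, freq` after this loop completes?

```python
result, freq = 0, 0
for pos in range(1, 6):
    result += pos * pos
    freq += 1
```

Let's trace through this code step by step.

Initialize: result = 0
Initialize: freq = 0
Entering loop: for pos in range(1, 6):
After iteration 1: pos = 1, result = 1, freq = 1
After iteration 2: pos = 2, result = 5, freq = 2
After iteration 3: pos = 3, result = 14, freq = 3
After iteration 4: pos = 4, result = 30, freq = 4
After iteration 5: pos = 5, result = 55, freq = 5
Loop ends.

Final answer: 55, 5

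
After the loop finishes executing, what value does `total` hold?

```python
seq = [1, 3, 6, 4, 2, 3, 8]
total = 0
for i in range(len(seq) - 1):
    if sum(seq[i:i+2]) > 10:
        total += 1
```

Let's trace through this code step by step.

Initialize: seq = [1, 3, 6, 4, 2, 3, 8]
Initialize: total = 0
Entering loop: for i in range(len(seq) - 1):
After iteration 1: i = 0, total = 0
After iteration 2: i = 1, total = 0
After iteration 3: i = 2, total = 0
After iteration 4: i = 3, total = 0
After iteration 5: i = 4, total = 0
After iteration 6: i = 5, total = 1
Loop ends.

Final answer: 1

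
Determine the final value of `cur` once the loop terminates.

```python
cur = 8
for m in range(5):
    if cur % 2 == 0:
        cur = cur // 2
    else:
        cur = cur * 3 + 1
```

Let's trace through this code step by step.

Initialize: cur = 8
Entering loop: for m in range(5):
After iteration 1: m = 0, cur = 4
After iteration 2: m = 1, cur = 2
After iteration 3: m = 2, cur = 1
After iteration 4: m = 3, cur = 4
After iteration 5: m = 4, cur = 2
Loop ends.

Final answer: 2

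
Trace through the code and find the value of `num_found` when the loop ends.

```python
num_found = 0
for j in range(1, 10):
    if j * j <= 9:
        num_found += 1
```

Let's trace through this code step by step.

Initialize: num_found = 0
Entering loop: for j in range(1, 10):
After iteration 1: j = 1, num_found = 1
After iteration 2: j = 2, num_found = 2
After iteration 3: j = 3, num_found = 3
After iteration 4: j = 4, num_found = 3
After iteration 5: j = 5, num_found = 3
After iteration 6: j = 6, num_found = 3
After iteration 7: j = 7, num_found = 3
After iteration 8: j = 8, num_found = 3
After iteration 9: j = 9, num_found = 3
Loop ends.

Final answer: 3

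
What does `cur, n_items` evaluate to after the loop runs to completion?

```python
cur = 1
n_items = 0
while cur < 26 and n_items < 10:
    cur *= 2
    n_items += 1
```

Let's trace through this code step by step.

Initialize: cur = 1
Initialize: n_items = 0
Entering loop: while cur < 26 and n_items < 10:
After iteration 1: cur = 2, n_items = 1
After iteration 2: cur = 4, n_items = 2
After iteration 3: cur = 8, n_items = 3
After iteration 4: cur = 16, n_items = 4
After iteration 5: cur = 32, n_items = 5
Loop ends.

Final answer: 32, 5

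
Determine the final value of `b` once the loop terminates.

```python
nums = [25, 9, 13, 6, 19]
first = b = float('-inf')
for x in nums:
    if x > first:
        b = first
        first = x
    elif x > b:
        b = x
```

Let's trace through this code step by step.

Initialize: nums = [25, 9, 13, 6, 19]
Initialize: first = -inf
Initialize: b = -inf
Entering loop: for x in nums:
After iteration 1: x = 25, first = 25, b = -inf
After iteration 2: x = 9, first = 25, b = 9
After iteration 3: x = 13, first = 25, b = 13
After iteration 4: x = 6, first = 25, b = 13
After iteration 5: x = 19, first = 25, b = 19
Loop ends.

Final answer: 19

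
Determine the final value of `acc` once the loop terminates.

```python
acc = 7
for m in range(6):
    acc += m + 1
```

Let's trace through this code step by step.

Initialize: acc = 7
Entering loop: for m in range(6):
After iteration 1: m = 0, acc = 8
After iteration 2: m = 1, acc = 10
After iteration 3: m = 2, acc = 13
After iteration 4: m = 3, acc = 17
After iteration 5: m = 4, acc = 22
After iteration 6: m = 5, acc = 28
Loop ends.

Final answer: 28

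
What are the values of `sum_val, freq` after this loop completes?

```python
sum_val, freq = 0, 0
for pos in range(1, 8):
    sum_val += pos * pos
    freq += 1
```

Let's trace through this code step by step.

Initialize: sum_val = 0
Initialize: freq = 0
Entering loop: for pos in range(1, 8):
After iteration 1: pos = 1, sum_val = 1, freq = 1
After iteration 2: pos = 2, sum_val = 5, freq = 2
After iteration 3: pos = 3, sum_val = 14, freq = 3
After iteration 4: pos = 4, sum_val = 30, freq = 4
After iteration 5: pos = 5, sum_val = 55, freq = 5
After iteration 6: pos = 6, sum_val = 91, freq = 6
After iteration 7: pos = 7, sum_val = 140, freq = 7
Loop ends.

Final answer: 140, 7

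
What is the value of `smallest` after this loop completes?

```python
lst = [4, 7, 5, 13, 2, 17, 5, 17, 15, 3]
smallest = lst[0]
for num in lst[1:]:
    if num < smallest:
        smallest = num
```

Let's trace through this code step by step.

Initialize: lst = [4, 7, 5, 13, 2, 17, 5, 17, 15, 3]
Initialize: smallest = 4
Entering loop: for num in lst[1:]:
After iteration 1: num = 7, smallest = 4
After iteration 2: num = 5, smallest = 4
After iteration 3: num = 13, smallest = 4
After iteration 4: num = 2, smallest = 2
After iteration 5: num = 17, smallest = 2
After iteration 6: num = 5, smallest = 2
After iteration 7: num = 17, smallest = 2
After iteration 8: num = 15, smallest = 2
After iteration 9: num = 3, smallest = 2
Loop ends.

Final answer: 2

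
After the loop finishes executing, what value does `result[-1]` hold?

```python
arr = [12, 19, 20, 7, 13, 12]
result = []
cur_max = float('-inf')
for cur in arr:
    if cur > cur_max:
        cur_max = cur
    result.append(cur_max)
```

Let's trace through this code step by step.

Initialize: arr = [12, 19, 20, 7, 13, 12]
Initialize: result = []
Initialize: cur_max = -inf
Entering loop: for cur in arr:
After iteration 1: cur = 12, result = [12], cur_max = 12
After iteration 2: cur = 19, result = [12, 19], cur_max = 19
After iteration 3: cur = 20, result = [12, 19, 20], cur_max = 20
After iteration 4: cur = 7, result = [12, 19, 20, 20], cur_max = 20
After iteration 5: cur = 13, result = [12, 19, 20, 20, 20], cur_max = 20
After iteration 6: cur = 12, result = [12, 19, 20, 20, 20, 20], cur_max = 20
Loop ends.
result[-1] = 20

Final answer: 20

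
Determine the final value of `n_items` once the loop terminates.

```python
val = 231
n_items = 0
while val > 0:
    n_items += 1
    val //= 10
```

Let's trace through this code step by step.

Initialize: val = 231
Initialize: n_items = 0
Entering loop: while val > 0:
After iteration 1: val = 23, n_items = 1
After iteration 2: val = 2, n_items = 2
After iteration 3: val = 0, n_items = 3
Loop ends.

Final answer: 3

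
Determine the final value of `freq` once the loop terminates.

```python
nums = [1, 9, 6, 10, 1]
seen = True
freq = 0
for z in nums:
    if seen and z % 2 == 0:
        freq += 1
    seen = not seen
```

Let's trace through this code step by step.

Initialize: nums = [1, 9, 6, 10, 1]
Initialize: seen = True
Initialize: freq = 0
Entering loop: for z in nums:
After iteration 1: z = 1, seen = False, freq = 0
After iteration 2: z = 9, seen = True, freq = 0
After iteration 3: z = 6, seen = False, freq = 1
After iteration 4: z = 10, seen = True, freq = 1
After iteration 5: z = 1, seen = False, freq = 1
Loop ends.

Final answer: 1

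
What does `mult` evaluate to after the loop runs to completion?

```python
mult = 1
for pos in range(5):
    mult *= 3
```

Let's trace through this code step by step.

Initialize: mult = 1
Entering loop: for pos in range(5):
After iteration 1: pos = 0, mult = 3
After iteration 2: pos = 1, mult = 9
After iteration 3: pos = 2, mult = 27
After iteration 4: pos = 3, mult = 81
After iteration 5: pos = 4, mult = 243
Loop ends.

Final answer: 243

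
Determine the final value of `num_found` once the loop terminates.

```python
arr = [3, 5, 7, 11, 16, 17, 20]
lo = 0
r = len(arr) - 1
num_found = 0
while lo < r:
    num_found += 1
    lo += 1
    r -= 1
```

Let's trace through this code step by step.

Initialize: arr = [3, 5, 7, 11, 16, 17, 20]
Initialize: lo = 0
Initialize: r = 6
Initialize: num_found = 0
Entering loop: while lo < r:
After iteration 1: lo = 1, r = 5, num_found = 1
After iteration 2: lo = 2, r = 4, num_found = 2
After iteration 3: lo = 3, r = 3, num_found = 3
Loop ends.

Final answer: 3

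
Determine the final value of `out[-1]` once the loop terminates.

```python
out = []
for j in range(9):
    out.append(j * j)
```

Let's trace through this code step by step.

Initialize: out = []
Entering loop: for j in range(9):
After iteration 1: j = 0, out = [0]
After iteration 2: j = 1, out = [0, 1]
After iteration 3: j = 2, out = [0, 1, 4]
After iteration 4: j = 3, out = [0, 1, 4, 9]
After iteration 5: j = 4, out = [0, 1, 4, 9, 16]
After iteration 6: j = 5, out = [0, 1, 4, 9, 16, 25]
After iteration 7: j = 6, out = [0, 1, 4, 9, 16, 25, 36]
After iteration 8: j = 7, out = [0, 1, 4, 9, 16, 25, 36, 49]
After iteration 9: j = 8, out = [0, 1, 4, 9, 16, 25, 36, 49, 64]
Loop ends.
out[-1] = 64

Final answer: 64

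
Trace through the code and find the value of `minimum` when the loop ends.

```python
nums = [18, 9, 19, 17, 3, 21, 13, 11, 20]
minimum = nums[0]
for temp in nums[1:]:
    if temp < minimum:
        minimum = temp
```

Let's trace through this code step by step.

Initialize: nums = [18, 9, 19, 17, 3, 21, 13, 11, 20]
Initialize: minimum = 18
Entering loop: for temp in nums[1:]:
After iteration 1: temp = 9, minimum = 9
After iteration 2: temp = 19, minimum = 9
After iteration 3: temp = 17, minimum = 9
After iteration 4: temp = 3, minimum = 3
After iteration 5: temp = 21, minimum = 3
After iteration 6: temp = 13, minimum = 3
After iteration 7: temp = 11, minimum = 3
After iteration 8: temp = 20, minimum = 3
Loop ends.

Final answer: 3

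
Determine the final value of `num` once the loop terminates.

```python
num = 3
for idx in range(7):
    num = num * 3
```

Let's trace through this code step by step.

Initialize: num = 3
Entering loop: for idx in range(7):
After iteration 1: idx = 0, num = 9
After iteration 2: idx = 1, num = 27
After iteration 3: idx = 2, num = 81
After iteration 4: idx = 3, num = 243
After iteration 5: idx = 4, num = 729
After iteration 6: idx = 5, num = 2187
After iteration 7: idx = 6, num = 6561
Loop ends.

Final answer: 6561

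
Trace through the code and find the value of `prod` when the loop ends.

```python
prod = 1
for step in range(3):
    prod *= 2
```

Let's trace through this code step by step.

Initialize: prod = 1
Entering loop: for step in range(3):
After iteration 1: step = 0, prod = 2
After iteration 2: step = 1, prod = 4
After iteration 3: step = 2, prod = 8
Loop ends.

Final answer: 8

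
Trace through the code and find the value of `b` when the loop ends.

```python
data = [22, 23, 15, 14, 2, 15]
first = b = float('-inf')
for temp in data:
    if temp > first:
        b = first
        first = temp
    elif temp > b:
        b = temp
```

Let's trace through this code step by step.

Initialize: data = [22, 23, 15, 14, 2, 15]
Initialize: first = -inf
Initialize: b = -inf
Entering loop: for temp in data:
After iteration 1: temp = 22, first = 22, b = -inf
After iteration 2: temp = 23, first = 23, b = 22
After iteration 3: temp = 15, first = 23, b = 22
After iteration 4: temp = 14, first = 23, b = 22
After iteration 5: temp = 2, first = 23, b = 22
After iteration 6: temp = 15, first = 23, b = 22
Loop ends.

Final answer: 22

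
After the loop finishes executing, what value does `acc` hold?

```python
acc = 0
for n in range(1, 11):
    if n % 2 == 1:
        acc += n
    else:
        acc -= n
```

Let's trace through this code step by step.

Initialize: acc = 0
Entering loop: for n in range(1, 11):
After iteration 1: n = 1, acc = 1
After iteration 2: n = 2, acc = -1
After iteration 3: n = 3, acc = 2
After iteration 4: n = 4, acc = -2
After iteration 5: n = 5, acc = 3
After iteration 6: n = 6, acc = -3
After iteration 7: n = 7, acc = 4
After iteration 8: n = 8, acc = -4
After iteration 9: n = 9, acc = 5
After iteration 10: n = 10, acc = -5
Loop ends.

Final answer: -5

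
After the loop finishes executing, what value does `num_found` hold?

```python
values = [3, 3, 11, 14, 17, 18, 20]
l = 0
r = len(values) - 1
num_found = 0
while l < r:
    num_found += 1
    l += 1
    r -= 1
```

Let's trace through this code step by step.

Initialize: values = [3, 3, 11, 14, 17, 18, 20]
Initialize: l = 0
Initialize: r = 6
Initialize: num_found = 0
Entering loop: while l < r:
After iteration 1: l = 1, r = 5, num_found = 1
After iteration 2: l = 2, r = 4, num_found = 2
After iteration 3: l = 3, r = 3, num_found = 3
Loop ends.

Final answer: 3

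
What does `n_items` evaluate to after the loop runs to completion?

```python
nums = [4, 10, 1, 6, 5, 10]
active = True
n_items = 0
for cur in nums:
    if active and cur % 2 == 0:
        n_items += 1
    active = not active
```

Let's trace through this code step by step.

Initialize: nums = [4, 10, 1, 6, 5, 10]
Initialize: active = True
Initialize: n_items = 0
Entering loop: for cur in nums:
After iteration 1: cur = 4, active = False, n_items = 1
After iteration 2: cur = 10, active = True, n_items = 1
After iteration 3: cur = 1, active = False, n_items = 1
After iteration 4: cur = 6, active = True, n_items = 1
After iteration 5: cur = 5, active = False, n_items = 1
After iteration 6: cur = 10, active = True, n_items = 1
Loop ends.

Final answer: 1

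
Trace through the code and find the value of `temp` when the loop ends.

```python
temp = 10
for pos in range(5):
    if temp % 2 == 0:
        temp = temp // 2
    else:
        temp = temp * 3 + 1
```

Let's trace through this code step by step.

Initialize: temp = 10
Entering loop: for pos in range(5):
After iteration 1: pos = 0, temp = 5
After iteration 2: pos = 1, temp = 16
After iteration 3: pos = 2, temp = 8
After iteration 4: pos = 3, temp = 4
After iteration 5: pos = 4, temp = 2
Loop ends.

Final answer: 2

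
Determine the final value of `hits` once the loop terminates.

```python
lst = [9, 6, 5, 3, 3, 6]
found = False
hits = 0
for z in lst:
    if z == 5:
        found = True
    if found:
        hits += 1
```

Let's trace through this code step by step.

Initialize: lst = [9, 6, 5, 3, 3, 6]
Initialize: found = False
Initialize: hits = 0
Entering loop: for z in lst:
After iteration 1: z = 9, found = False, hits = 0
After iteration 2: z = 6, found = False, hits = 0
After iteration 3: z = 5, found = True, hits = 1
After iteration 4: z = 3, found = True, hits = 2
After iteration 5: z = 3, found = True, hits = 3
After iteration 6: z = 6, found = True, hits = 4
Loop ends.

Final answer: 4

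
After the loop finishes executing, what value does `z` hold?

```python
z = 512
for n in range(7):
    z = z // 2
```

Let's trace through this code step by step.

Initialize: z = 512
Entering loop: for n in range(7):
After iteration 1: n = 0, z = 256
After iteration 2: n = 1, z = 128
After iteration 3: n = 2, z = 64
After iteration 4: n = 3, z = 32
After iteration 5: n = 4, z = 16
After iteration 6: n = 5, z = 8
After iteration 7: n = 6, z = 4
Loop ends.

Final answer: 4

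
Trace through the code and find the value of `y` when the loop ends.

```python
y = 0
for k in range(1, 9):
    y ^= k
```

Let's trace through this code step by step.

Initialize: y = 0
Entering loop: for k in range(1, 9):
After iteration 1: k = 1, y = 1
After iteration 2: k = 2, y = 3
After iteration 3: k = 3, y = 0
After iteration 4: k = 4, y = 4
After iteration 5: k = 5, y = 1
After iteration 6: k = 6, y = 7
After iteration 7: k = 7, y = 0
After iteration 8: k = 8, y = 8
Loop ends.

Final answer: 8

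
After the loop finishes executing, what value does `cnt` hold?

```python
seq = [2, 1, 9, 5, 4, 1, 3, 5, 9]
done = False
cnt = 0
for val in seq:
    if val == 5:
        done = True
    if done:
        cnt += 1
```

Let's trace through this code step by step.

Initialize: seq = [2, 1, 9, 5, 4, 1, 3, 5, 9]
Initialize: done = False
Initialize: cnt = 0
Entering loop: for val in seq:
After iteration 1: val = 2, done = False, cnt = 0
After iteration 2: val = 1, done = False, cnt = 0
After iteration 3: val = 9, done = False, cnt = 0
After iteration 4: val = 5, done = True, cnt = 1
After iteration 5: val = 4, done = True, cnt = 2
After iteration 6: val = 1, done = True, cnt = 3
After iteration 7: val = 3, done = True, cnt = 4
After iteration 8: val = 5, done = True, cnt = 5
After iteration 9: val = 9, done = True, cnt = 6
Loop ends.

Final answer: 6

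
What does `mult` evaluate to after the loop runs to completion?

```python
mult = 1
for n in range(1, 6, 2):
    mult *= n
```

Let's trace through this code step by step.

Initialize: mult = 1
Entering loop: for n in range(1, 6, 2):
After iteration 1: n = 1, mult = 1
After iteration 2: n = 3, mult = 3
After iteration 3: n = 5, mult = 15
Loop ends.

Final answer: 15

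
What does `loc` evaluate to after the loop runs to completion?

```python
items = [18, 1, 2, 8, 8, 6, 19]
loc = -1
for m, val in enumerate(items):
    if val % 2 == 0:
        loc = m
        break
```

Let's trace through this code step by step.

Initialize: items = [18, 1, 2, 8, 8, 6, 19]
Initialize: loc = -1
Entering loop: for m, val in enumerate(items):
After iteration 1: m = 0, val = 18, loc = 0
Loop ends.

Final answer: 0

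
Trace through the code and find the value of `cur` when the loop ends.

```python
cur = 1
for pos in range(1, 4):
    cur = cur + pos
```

Let's trace through this code step by step.

Initialize: cur = 1
Entering loop: for pos in range(1, 4):
After iteration 1: pos = 1, cur = 2
After iteration 2: pos = 2, cur = 4
After iteration 3: pos = 3, cur = 7
Loop ends.

Final answer: 7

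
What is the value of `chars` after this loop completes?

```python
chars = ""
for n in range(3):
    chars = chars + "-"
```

Let's trace through this code step by step.

Initialize: chars = ''
Entering loop: for n in range(3):
After iteration 1: n = 0, chars = '-'
After iteration 2: n = 1, chars = '--'
After iteration 3: n = 2, chars = '---'
Loop ends.

Final answer: '---'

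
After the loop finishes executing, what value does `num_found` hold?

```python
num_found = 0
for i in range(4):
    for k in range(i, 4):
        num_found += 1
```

Let's trace through this code step by step.

Initialize: num_found = 0
Entering loop: for i in range(4):
After iteration 1: i = 0, num_found = 4
After iteration 2: i = 1, num_found = 7
After iteration 3: i = 2, num_found = 9
After iteration 4: i = 3, num_found = 10
Loop ends.

Final answer: 10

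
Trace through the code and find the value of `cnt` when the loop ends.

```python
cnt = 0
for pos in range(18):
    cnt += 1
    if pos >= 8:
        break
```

Let's trace through this code step by step.

Initialize: cnt = 0
Entering loop: for pos in range(18):
After iteration 1: pos = 0, cnt = 1
After iteration 2: pos = 1, cnt = 2
After iteration 3: pos = 2, cnt = 3
After iteration 4: pos = 3, cnt = 4
After iteration 5: pos = 4, cnt = 5
After iteration 6: pos = 5, cnt = 6
After iteration 7: pos = 6, cnt = 7
After iteration 8: pos = 7, cnt = 8
After iteration 9: pos = 8, cnt = 9
Loop ends.

Final answer: 9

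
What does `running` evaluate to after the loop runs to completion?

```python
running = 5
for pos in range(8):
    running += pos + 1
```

Let's trace through this code step by step.

Initialize: running = 5
Entering loop: for pos in range(8):
After iteration 1: pos = 0, running = 6
After iteration 2: pos = 1, running = 8
After iteration 3: pos = 2, running = 11
After iteration 4: pos = 3, running = 15
After iteration 5: pos = 4, running = 20
After iteration 6: pos = 5, running = 26
After iteration 7: pos = 6, running = 33
After iteration 8: pos = 7, running = 41
Loop ends.

Final answer: 41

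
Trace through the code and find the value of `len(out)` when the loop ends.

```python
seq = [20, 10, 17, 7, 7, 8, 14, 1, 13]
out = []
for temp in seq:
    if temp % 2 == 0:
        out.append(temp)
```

Let's trace through this code step by step.

Initialize: seq = [20, 10, 17, 7, 7, 8, 14, 1, 13]
Initialize: out = []
Entering loop: for temp in seq:
After iteration 1: temp = 20, out = [20]
After iteration 2: temp = 10, out = [20, 10]
After iteration 3: temp = 17, out = [20, 10]
After iteration 4: temp = 7, out = [20, 10]
After iteration 5: temp = 7, out = [20, 10]
After iteration 6: temp = 8, out = [20, 10, 8]
After iteration 7: temp = 14, out = [20, 10, 8, 14]
After iteration 8: temp = 1, out = [20, 10, 8, 14]
After iteration 9: temp = 13, out = [20, 10, 8, 14]
Loop ends.
len(out) = 4

Final answer: 4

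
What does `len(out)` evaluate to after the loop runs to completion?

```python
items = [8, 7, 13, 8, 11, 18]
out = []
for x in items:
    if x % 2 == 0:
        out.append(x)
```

Let's trace through this code step by step.

Initialize: items = [8, 7, 13, 8, 11, 18]
Initialize: out = []
Entering loop: for x in items:
After iteration 1: x = 8, out = [8]
After iteration 2: x = 7, out = [8]
After iteration 3: x = 13, out = [8]
After iteration 4: x = 8, out = [8, 8]
After iteration 5: x = 11, out = [8, 8]
After iteration 6: x = 18, out = [8, 8, 18]
Loop ends.
len(out) = 3

Final answer: 3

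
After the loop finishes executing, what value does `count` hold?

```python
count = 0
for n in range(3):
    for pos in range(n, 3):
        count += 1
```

Let's trace through this code step by step.

Initialize: count = 0
Entering loop: for n in range(3):
After iteration 1: n = 0, count = 3
After iteration 2: n = 1, count = 5
After iteration 3: n = 2, count = 6
Loop ends.

Final answer: 6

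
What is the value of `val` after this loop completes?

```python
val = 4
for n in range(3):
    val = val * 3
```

Let's trace through this code step by step.

Initialize: val = 4
Entering loop: for n in range(3):
After iteration 1: n = 0, val = 12
After iteration 2: n = 1, val = 36
After iteration 3: n = 2, val = 108
Loop ends.

Final answer: 108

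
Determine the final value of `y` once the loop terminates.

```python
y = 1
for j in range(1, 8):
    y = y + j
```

Let's trace through this code step by step.

Initialize: y = 1
Entering loop: for j in range(1, 8):
After iteration 1: j = 1, y = 2
After iteration 2: j = 2, y = 4
After iteration 3: j = 3, y = 7
After iteration 4: j = 4, y = 11
After iteration 5: j = 5, y = 16
After iteration 6: j = 6, y = 22
After iteration 7: j = 7, y = 29
Loop ends.

Final answer: 29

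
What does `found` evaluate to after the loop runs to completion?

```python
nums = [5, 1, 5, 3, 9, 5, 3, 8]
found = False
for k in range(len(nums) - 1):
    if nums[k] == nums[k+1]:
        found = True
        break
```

Let's trace through this code step by step.

Initialize: nums = [5, 1, 5, 3, 9, 5, 3, 8]
Initialize: found = False
Entering loop: for k in range(len(nums) - 1):
After iteration 1: k = 0, found = False
After iteration 2: k = 1, found = False
After iteration 3: k = 2, found = False
After iteration 4: k = 3, found = False
After iteration 5: k = 4, found = False
After iteration 6: k = 5, found = False
After iteration 7: k = 6, found = False
Loop ends.

Final answer: False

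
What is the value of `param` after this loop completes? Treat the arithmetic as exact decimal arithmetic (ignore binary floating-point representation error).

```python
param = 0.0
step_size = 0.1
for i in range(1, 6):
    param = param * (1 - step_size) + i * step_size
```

Let's trace through this code step by step.

Initialize: param = 0.0
Initialize: step_size = 0.1
Entering loop: for i in range(1, 6):
After iteration 1: i = 1, param = 0.1
After iteration 2: i = 2, param = 0.29
After iteration 3: i = 3, param = 0.561
After iteration 4: i = 4, param = 0.9049
After iteration 5: i = 5, param = 1.31441
Loop ends.

Final answer: 1.31441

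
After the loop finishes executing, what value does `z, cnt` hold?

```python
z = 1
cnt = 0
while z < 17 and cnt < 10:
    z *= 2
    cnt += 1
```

Let's trace through this code step by step.

Initialize: z = 1
Initialize: cnt = 0
Entering loop: while z < 17 and cnt < 10:
After iteration 1: z = 2, cnt = 1
After iteration 2: z = 4, cnt = 2
After iteration 3: z = 8, cnt = 3
After iteration 4: z = 16, cnt = 4
After iteration 5: z = 32, cnt = 5
Loop ends.

Final answer: 32, 5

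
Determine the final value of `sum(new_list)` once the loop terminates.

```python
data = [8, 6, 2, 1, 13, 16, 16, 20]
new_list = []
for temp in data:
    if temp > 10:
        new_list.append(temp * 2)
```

Let's trace through this code step by step.

Initialize: data = [8, 6, 2, 1, 13, 16, 16, 20]
Initialize: new_list = []
Entering loop: for temp in data:
After iteration 1: temp = 8, new_list = []
After iteration 2: temp = 6, new_list = []
After iteration 3: temp = 2, new_list = []
After iteration 4: temp = 1, new_list = []
After iteration 5: temp = 13, new_list = [26]
After iteration 6: temp = 16, new_list = [26, 32]
After iteration 7: temp = 16, new_list = [26, 32, 32]
After iteration 8: temp = 20, new_list = [26, 32, 32, 40]
Loop ends.
sum(new_list) = 130

Final answer: 130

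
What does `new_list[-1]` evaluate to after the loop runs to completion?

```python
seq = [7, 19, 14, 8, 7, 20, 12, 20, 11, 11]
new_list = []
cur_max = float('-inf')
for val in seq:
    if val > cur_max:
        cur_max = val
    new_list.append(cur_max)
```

Let's trace through this code step by step.

Initialize: seq = [7, 19, 14, 8, 7, 20, 12, 20, 11, 11]
Initialize: new_list = []
Initialize: cur_max = -inf
Entering loop: for val in seq:
After iteration 1: val = 7, new_list = [7], cur_max = 7
After iteration 2: val = 19, new_list = [7, 19], cur_max = 19
After iteration 3: val = 14, new_list = [7, 19, 19], cur_max = 19
After iteration 4: val = 8, new_list = [7, 19, 19, 19], cur_max = 19
After iteration 5: val = 7, new_list = [7, 19, 19, 19, 19], cur_max = 19
After iteration 6: val = 20, new_list = [7, 19, 19, 19, 19, 20], cur_max = 20
After iteration 7: val = 12, new_list = [7, 19, 19, 19, 19, 20, 20], cur_max = 20
After iteration 8: val = 20, new_list = [7, 19, 19, 19, 19, 20, 20, 20], cur_max = 20
After iteration 9: val = 11, new_list = [7, 19, 19, 19, 19, 20, 20, 20, 20], cur_max = 20
After iteration 10: val = 11, new_list = [7, 19, 19, 19, 19, 20, 20, 20, 20, 20], cur_max = 20
Loop ends.
new_list[-1] = 20

Final answer: 20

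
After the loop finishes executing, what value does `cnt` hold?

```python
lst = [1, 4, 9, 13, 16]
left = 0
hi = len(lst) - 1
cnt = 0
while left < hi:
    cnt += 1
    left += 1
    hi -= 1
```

Let's trace through this code step by step.

Initialize: lst = [1, 4, 9, 13, 16]
Initialize: left = 0
Initialize: hi = 4
Initialize: cnt = 0
Entering loop: while left < hi:
After iteration 1: left = 1, hi = 3, cnt = 1
After iteration 2: left = 2, hi = 2, cnt = 2
Loop ends.

Final answer: 2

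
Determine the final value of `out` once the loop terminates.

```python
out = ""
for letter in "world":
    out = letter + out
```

Let's trace through this code step by step.

Initialize: out = ''
Entering loop: for letter in "world":
After iteration 1: letter = 'w', out = 'w'
After iteration 2: letter = 'o', out = 'ow'
After iteration 3: letter = 'r', out = 'row'
After iteration 4: letter = 'l', out = 'lrow'
After iteration 5: letter = 'd', out = 'dlrow'
Loop ends.

Final answer: 'dlrow'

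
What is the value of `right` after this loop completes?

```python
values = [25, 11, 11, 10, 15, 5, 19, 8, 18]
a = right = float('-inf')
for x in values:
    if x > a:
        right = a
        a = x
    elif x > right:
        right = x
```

Let's trace through this code step by step.

Initialize: values = [25, 11, 11, 10, 15, 5, 19, 8, 18]
Initialize: a = -inf
Initialize: right = -inf
Entering loop: for x in values:
After iteration 1: x = 25, a = 25, right = -inf
After iteration 2: x = 11, a = 25, right = 11
After iteration 3: x = 11, a = 25, right = 11
After iteration 4: x = 10, a = 25, right = 11
After iteration 5: x = 15, a = 25, right = 15
After iteration 6: x = 5, a = 25, right = 15
After iteration 7: x = 19, a = 25, right = 19
After iteration 8: x = 8, a = 25, right = 19
After iteration 9: x = 18, a = 25, right = 19
Loop ends.

Final answer: 19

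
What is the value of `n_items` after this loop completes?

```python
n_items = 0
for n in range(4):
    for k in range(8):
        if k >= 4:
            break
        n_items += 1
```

Let's trace through this code step by step.

Initialize: n_items = 0
Entering loop: for n in range(4):
After iteration 1: n = 0, n_items = 4
After iteration 2: n = 1, n_items = 8
After iteration 3: n = 2, n_items = 12
After iteration 4: n = 3, n_items = 16
Loop ends.

Final answer: 16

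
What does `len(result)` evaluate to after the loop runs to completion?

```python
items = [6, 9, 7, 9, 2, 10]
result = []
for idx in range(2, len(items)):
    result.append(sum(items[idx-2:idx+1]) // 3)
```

Let's trace through this code step by step.

Initialize: items = [6, 9, 7, 9, 2, 10]
Initialize: result = []
Entering loop: for idx in range(2, len(items)):
After iteration 1: idx = 2, result = [7]
After iteration 2: idx = 3, result = [7, 8]
After iteration 3: idx = 4, result = [7, 8, 6]
After iteration 4: idx = 5, result = [7, 8, 6, 7]
Loop ends.
len(result) = 4

Final answer: 4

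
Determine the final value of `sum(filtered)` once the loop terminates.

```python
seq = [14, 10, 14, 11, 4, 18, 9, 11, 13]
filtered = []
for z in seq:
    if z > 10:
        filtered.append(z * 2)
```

Let's trace through this code step by step.

Initialize: seq = [14, 10, 14, 11, 4, 18, 9, 11, 13]
Initialize: filtered = []
Entering loop: for z in seq:
After iteration 1: z = 14, filtered = [28]
After iteration 2: z = 10, filtered = [28]
After iteration 3: z = 14, filtered = [28, 28]
After iteration 4: z = 11, filtered = [28, 28, 22]
After iteration 5: z = 4, filtered = [28, 28, 22]
After iteration 6: z = 18, filtered = [28, 28, 22, 36]
After iteration 7: z = 9, filtered = [28, 28, 22, 36]
After iteration 8: z = 11, filtered = [28, 28, 22, 36, 22]
After iteration 9: z = 13, filtered = [28, 28, 22, 36, 22, 26]
Loop ends.
sum(filtered) = 162

Final answer: 162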